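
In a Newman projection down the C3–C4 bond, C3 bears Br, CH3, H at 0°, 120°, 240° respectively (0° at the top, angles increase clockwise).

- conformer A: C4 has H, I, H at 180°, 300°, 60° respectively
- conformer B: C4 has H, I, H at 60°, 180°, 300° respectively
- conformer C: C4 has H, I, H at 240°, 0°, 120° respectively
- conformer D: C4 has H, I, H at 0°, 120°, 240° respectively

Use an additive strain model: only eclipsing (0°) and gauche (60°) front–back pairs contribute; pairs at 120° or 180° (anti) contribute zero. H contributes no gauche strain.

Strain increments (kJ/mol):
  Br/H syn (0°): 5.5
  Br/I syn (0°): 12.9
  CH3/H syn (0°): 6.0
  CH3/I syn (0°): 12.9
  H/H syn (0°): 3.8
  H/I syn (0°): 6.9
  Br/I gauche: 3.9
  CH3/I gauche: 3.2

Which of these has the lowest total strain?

A is staggered. Br at 0° is gauche with I at 300° (3.9). Total 3.9 kJ/mol.
B is staggered. CH3 at 120° is gauche with I at 180° (3.2). Total 3.2 kJ/mol.
C is eclipsed. Br at 0° is eclipsed with I at 0° (12.9); CH3 at 120° is eclipsed with H at 120° (6.0); H at 240° is eclipsed with H at 240° (3.8). Total 22.7 kJ/mol.
D is eclipsed. Br at 0° is eclipsed with H at 0° (5.5); CH3 at 120° is eclipsed with I at 120° (12.9); H at 240° is eclipsed with H at 240° (3.8). Total 22.2 kJ/mol.
B has the lowest total (3.2 kJ/mol).

B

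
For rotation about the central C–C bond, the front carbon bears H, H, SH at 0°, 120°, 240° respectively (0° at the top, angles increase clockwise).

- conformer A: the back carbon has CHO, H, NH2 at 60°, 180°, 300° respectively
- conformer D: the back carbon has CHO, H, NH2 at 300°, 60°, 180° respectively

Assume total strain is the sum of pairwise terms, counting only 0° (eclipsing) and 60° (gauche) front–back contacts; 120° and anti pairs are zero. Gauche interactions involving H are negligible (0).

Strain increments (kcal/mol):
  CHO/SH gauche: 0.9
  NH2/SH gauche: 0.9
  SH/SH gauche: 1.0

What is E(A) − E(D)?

A (staggered): SH–NH2 gauche; 0.9 = 0.9 kcal/mol.
D (staggered): SH–CHO gauche, SH–NH2 gauche; 0.9 + 0.9 = 1.8 kcal/mol.
E(A) − E(D) = 0.9 − 1.8 = -0.9 kcal/mol.

-0.9 kcal/mol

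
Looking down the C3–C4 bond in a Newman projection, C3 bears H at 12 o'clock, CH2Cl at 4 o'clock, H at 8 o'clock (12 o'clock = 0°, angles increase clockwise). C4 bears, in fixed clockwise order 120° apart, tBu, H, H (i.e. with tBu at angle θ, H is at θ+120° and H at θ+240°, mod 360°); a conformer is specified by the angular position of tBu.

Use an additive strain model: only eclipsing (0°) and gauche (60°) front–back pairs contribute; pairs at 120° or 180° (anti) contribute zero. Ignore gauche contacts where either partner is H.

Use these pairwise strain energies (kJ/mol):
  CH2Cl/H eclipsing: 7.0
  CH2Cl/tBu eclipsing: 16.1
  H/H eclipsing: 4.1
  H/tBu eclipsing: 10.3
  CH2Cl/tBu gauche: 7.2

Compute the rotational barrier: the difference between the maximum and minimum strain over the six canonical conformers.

tBu at 0° (eclipsed): H–tBu eclipsed, CH2Cl–H eclipsed, H–H eclipsed; 10.3 + 7.0 + 4.1 = 21.4 kJ/mol.
tBu at 60° (staggered): CH2Cl–tBu gauche; 7.2 = 7.2 kJ/mol.
tBu at 120° (eclipsed): H–H eclipsed, CH2Cl–tBu eclipsed, H–H eclipsed; 4.1 + 16.1 + 4.1 = 24.3 kJ/mol.
tBu at 180° (staggered): CH2Cl–tBu gauche; 7.2 = 7.2 kJ/mol.
tBu at 240° (eclipsed): H–H eclipsed, CH2Cl–H eclipsed, H–tBu eclipsed; 4.1 + 7.0 + 10.3 = 21.4 kJ/mol.
tBu at 300° (staggered): no non-H gauche contacts → 0.0 kJ/mol.
Max at 120° (24.3 kJ/mol), min at 300° (0.0 kJ/mol); barrier = 24.3 kJ/mol.

24.3 kJ/mol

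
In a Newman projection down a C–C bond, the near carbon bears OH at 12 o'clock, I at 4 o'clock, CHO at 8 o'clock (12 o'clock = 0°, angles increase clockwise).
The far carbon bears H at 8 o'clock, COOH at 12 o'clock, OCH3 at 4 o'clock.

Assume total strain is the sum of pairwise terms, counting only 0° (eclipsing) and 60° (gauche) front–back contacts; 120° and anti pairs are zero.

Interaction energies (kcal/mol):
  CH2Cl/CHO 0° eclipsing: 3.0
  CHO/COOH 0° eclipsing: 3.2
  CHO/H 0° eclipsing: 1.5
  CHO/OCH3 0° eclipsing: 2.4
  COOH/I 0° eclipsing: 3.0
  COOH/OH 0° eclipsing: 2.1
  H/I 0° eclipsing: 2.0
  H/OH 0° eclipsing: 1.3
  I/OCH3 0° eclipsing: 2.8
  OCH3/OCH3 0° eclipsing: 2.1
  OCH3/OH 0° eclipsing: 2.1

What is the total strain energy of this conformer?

6.4 kcal/mol

This conformer (eclipsed): OH–COOH eclipsed, I–OCH3 eclipsed, CHO–H eclipsed; 2.1 + 2.8 + 1.5 = 6.4 kcal/mol.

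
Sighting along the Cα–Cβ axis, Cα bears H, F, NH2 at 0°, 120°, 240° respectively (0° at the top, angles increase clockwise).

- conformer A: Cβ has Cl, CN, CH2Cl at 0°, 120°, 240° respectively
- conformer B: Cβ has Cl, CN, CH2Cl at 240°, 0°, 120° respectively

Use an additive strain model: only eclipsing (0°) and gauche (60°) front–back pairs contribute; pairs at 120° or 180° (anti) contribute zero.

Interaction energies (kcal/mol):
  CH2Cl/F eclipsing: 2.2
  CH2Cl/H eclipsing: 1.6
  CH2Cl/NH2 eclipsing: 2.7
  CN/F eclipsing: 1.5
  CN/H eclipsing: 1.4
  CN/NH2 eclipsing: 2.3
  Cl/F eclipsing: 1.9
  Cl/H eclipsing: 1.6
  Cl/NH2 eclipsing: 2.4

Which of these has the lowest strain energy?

A (eclipsed): H(0°)/Cl(0°) eclipsed 1.6; F(120°)/CN(120°) eclipsed 1.5; NH2(240°)/CH2Cl(240°) eclipsed 2.7 → 5.8 kcal/mol.
B (eclipsed): H(0°)/CN(0°) eclipsed 1.4; F(120°)/CH2Cl(120°) eclipsed 2.2; NH2(240°)/Cl(240°) eclipsed 2.4 → 6.0 kcal/mol.
A has the lowest total (5.8 kcal/mol).

A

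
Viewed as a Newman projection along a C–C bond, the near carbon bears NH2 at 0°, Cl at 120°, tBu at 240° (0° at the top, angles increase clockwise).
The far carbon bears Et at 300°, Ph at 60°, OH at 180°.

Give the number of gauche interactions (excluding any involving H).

Non-H gauche pairs: NH2(0°)/Et(300°); NH2(0°)/Ph(60°); Cl(120°)/Ph(60°); Cl(120°)/OH(180°); tBu(240°)/Et(300°); tBu(240°)/OH(180°) — 6 interactions.

6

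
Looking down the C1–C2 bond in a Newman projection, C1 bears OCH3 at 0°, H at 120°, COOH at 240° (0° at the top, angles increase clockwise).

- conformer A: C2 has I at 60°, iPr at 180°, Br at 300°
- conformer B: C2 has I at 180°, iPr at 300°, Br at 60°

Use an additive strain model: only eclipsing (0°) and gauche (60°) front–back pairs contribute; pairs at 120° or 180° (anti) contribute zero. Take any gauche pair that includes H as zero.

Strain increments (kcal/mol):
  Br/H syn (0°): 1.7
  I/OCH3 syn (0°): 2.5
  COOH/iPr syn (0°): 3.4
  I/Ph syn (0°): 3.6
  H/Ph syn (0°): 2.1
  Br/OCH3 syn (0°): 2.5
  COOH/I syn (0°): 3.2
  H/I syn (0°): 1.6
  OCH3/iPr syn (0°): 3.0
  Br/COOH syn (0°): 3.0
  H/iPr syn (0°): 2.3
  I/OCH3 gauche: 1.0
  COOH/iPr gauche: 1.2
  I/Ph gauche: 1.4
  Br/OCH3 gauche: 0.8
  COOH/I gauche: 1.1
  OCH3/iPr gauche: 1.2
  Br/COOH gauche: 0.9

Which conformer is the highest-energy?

A (staggered): OCH3–I gauche, OCH3–Br gauche, COOH–iPr gauche, COOH–Br gauche; 1.0 + 0.8 + 1.2 + 0.9 = 3.9 kcal/mol.
B (staggered): OCH3–iPr gauche, OCH3–Br gauche, COOH–I gauche, COOH–iPr gauche; 1.2 + 0.8 + 1.1 + 1.2 = 4.3 kcal/mol.
B has the highest total (4.3 kcal/mol).

B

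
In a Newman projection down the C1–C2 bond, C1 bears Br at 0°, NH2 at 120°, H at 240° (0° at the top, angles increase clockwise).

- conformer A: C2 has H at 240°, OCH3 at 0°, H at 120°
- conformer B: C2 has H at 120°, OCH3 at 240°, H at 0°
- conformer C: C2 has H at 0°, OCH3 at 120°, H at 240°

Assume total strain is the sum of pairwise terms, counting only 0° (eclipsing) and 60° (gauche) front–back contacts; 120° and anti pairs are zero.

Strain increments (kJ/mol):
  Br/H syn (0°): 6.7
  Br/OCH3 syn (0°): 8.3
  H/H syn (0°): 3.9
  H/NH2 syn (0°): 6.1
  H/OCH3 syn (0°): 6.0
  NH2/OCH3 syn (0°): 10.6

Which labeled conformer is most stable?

A

A (eclipsed): Br–OCH3 eclipsed, NH2–H eclipsed, H–H eclipsed; 8.3 + 6.1 + 3.9 = 18.3 kJ/mol.
B (eclipsed): Br–H eclipsed, NH2–H eclipsed, H–OCH3 eclipsed; 6.7 + 6.1 + 6.0 = 18.8 kJ/mol.
C (eclipsed): Br–H eclipsed, NH2–OCH3 eclipsed, H–H eclipsed; 6.7 + 10.6 + 3.9 = 21.2 kJ/mol.
A has the lowest total (18.3 kJ/mol).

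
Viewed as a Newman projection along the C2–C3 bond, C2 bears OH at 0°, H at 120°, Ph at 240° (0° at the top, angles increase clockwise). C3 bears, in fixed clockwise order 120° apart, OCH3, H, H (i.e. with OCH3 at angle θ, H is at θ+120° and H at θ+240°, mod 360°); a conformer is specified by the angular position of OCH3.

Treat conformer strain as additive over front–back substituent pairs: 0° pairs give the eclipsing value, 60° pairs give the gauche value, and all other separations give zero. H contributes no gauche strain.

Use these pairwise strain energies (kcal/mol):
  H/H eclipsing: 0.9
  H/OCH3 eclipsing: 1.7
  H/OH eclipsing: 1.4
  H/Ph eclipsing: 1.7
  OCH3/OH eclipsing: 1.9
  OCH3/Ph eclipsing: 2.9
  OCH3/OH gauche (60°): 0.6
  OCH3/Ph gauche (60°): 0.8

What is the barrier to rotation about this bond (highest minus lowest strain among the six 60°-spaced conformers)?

4.6 kcal/mol

OCH3 at 0° (eclipsed): OH–OCH3 eclipsed, H–H eclipsed, Ph–H eclipsed; 1.9 + 0.9 + 1.7 = 4.5 kcal/mol.
OCH3 at 60° (staggered): OH–OCH3 gauche; 0.6 = 0.6 kcal/mol.
OCH3 at 120° (eclipsed): OH–H eclipsed, H–OCH3 eclipsed, Ph–H eclipsed; 1.4 + 1.7 + 1.7 = 4.8 kcal/mol.
OCH3 at 180° (staggered): Ph–OCH3 gauche; 0.8 = 0.8 kcal/mol.
OCH3 at 240° (eclipsed): OH–H eclipsed, H–H eclipsed, Ph–OCH3 eclipsed; 1.4 + 0.9 + 2.9 = 5.2 kcal/mol.
OCH3 at 300° (staggered): OH–OCH3 gauche, Ph–OCH3 gauche; 0.6 + 0.8 = 1.4 kcal/mol.
Max at 240° (5.2 kcal/mol), min at 60° (0.6 kcal/mol); barrier = 4.6 kcal/mol.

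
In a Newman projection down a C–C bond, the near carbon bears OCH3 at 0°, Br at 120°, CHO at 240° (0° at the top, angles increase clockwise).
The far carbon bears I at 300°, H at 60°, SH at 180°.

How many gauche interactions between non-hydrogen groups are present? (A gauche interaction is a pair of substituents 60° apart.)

Non-H gauche pairs: OCH3(0°)/I(300°); Br(120°)/SH(180°); CHO(240°)/I(300°); CHO(240°)/SH(180°) — 4 interactions.

4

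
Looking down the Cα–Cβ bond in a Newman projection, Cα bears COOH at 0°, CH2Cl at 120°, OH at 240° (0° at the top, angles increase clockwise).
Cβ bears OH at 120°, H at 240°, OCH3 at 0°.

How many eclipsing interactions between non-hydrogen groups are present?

Non-H eclipsing pairs: COOH(0°)/OCH3(0°); CH2Cl(120°)/OH(120°) — 2 interactions.

2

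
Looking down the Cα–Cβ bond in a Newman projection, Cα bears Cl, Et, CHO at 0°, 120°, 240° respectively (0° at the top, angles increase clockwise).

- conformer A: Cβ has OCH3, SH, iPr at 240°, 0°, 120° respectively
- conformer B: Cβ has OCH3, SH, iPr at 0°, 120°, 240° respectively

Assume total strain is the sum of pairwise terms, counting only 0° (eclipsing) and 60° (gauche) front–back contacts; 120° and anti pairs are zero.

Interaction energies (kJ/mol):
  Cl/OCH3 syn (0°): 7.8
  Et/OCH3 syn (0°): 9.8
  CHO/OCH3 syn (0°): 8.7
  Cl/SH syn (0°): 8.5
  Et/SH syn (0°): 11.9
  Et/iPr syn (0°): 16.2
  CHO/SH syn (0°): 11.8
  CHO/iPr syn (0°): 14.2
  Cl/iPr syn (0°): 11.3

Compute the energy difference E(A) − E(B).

A (eclipsed): Cl(0°)/SH(0°) eclipsed 8.5; Et(120°)/iPr(120°) eclipsed 16.2; CHO(240°)/OCH3(240°) eclipsed 8.7 → 33.4 kJ/mol.
B (eclipsed): Cl(0°)/OCH3(0°) eclipsed 7.8; Et(120°)/SH(120°) eclipsed 11.9; CHO(240°)/iPr(240°) eclipsed 14.2 → 33.9 kJ/mol.
E(A) − E(B) = 33.4 − 33.9 = -0.5 kJ/mol.

-0.5 kJ/mol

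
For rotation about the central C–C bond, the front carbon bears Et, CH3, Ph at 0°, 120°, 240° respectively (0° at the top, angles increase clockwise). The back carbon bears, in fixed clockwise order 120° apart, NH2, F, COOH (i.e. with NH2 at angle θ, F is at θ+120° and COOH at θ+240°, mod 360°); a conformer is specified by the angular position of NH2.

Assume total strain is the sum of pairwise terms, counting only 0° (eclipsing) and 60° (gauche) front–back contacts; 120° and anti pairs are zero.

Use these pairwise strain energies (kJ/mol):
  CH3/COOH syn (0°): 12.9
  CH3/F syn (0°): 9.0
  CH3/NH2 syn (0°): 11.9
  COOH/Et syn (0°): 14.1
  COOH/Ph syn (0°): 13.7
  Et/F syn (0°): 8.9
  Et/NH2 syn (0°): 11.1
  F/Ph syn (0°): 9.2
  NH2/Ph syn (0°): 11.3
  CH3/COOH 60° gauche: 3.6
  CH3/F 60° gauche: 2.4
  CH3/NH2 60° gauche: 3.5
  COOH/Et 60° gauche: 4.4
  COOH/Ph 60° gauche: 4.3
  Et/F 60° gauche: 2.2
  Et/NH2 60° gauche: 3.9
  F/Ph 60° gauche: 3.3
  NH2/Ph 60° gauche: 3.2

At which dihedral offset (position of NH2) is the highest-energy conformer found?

NH2 at 0° (eclipsed): Et(0°)/NH2(0°) eclipsed 11.1; CH3(120°)/F(120°) eclipsed 9.0; Ph(240°)/COOH(240°) eclipsed 13.7 → 33.8 kJ/mol.
NH2 at 60° (staggered): Et(0°)/NH2(60°) gauche 3.9; Et(0°)/COOH(300°) gauche 4.4; CH3(120°)/NH2(60°) gauche 3.5; CH3(120°)/F(180°) gauche 2.4; Ph(240°)/F(180°) gauche 3.3; Ph(240°)/COOH(300°) gauche 4.3 → 21.8 kJ/mol.
NH2 at 120° (eclipsed): Et(0°)/COOH(0°) eclipsed 14.1; CH3(120°)/NH2(120°) eclipsed 11.9; Ph(240°)/F(240°) eclipsed 9.2 → 35.2 kJ/mol.
NH2 at 180° (staggered): Et(0°)/F(300°) gauche 2.2; Et(0°)/COOH(60°) gauche 4.4; CH3(120°)/NH2(180°) gauche 3.5; CH3(120°)/COOH(60°) gauche 3.6; Ph(240°)/NH2(180°) gauche 3.2; Ph(240°)/F(300°) gauche 3.3 → 20.2 kJ/mol.
NH2 at 240° (eclipsed): Et(0°)/F(0°) eclipsed 8.9; CH3(120°)/COOH(120°) eclipsed 12.9; Ph(240°)/NH2(240°) eclipsed 11.3 → 33.1 kJ/mol.
NH2 at 300° (staggered): Et(0°)/NH2(300°) gauche 3.9; Et(0°)/F(60°) gauche 2.2; CH3(120°)/F(60°) gauche 2.4; CH3(120°)/COOH(180°) gauche 3.6; Ph(240°)/NH2(300°) gauche 3.2; Ph(240°)/COOH(180°) gauche 4.3 → 19.6 kJ/mol.
The maximum (35.2 kJ/mol) occurs with NH2 at 120°.

120°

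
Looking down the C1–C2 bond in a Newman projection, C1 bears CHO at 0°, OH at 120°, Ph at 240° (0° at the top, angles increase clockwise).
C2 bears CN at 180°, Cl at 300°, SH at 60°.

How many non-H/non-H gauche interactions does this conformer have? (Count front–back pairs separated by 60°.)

Non-H gauche pairs: CHO(0°)/Cl(300°); CHO(0°)/SH(60°); OH(120°)/CN(180°); OH(120°)/SH(60°); Ph(240°)/CN(180°); Ph(240°)/Cl(300°) — 6 interactions.

6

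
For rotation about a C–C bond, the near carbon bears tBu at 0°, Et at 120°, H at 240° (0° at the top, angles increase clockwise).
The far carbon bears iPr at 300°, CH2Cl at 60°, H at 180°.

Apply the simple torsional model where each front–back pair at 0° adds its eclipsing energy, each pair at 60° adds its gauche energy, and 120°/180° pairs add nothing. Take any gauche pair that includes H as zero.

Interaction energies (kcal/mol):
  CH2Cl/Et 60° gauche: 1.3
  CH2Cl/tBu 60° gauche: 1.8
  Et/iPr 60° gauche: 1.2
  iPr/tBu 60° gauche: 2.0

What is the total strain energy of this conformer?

5.1 kcal/mol

This conformer is staggered. tBu at 0° is gauche with iPr at 300° (2.0); tBu at 0° is gauche with CH2Cl at 60° (1.8); Et at 120° is gauche with CH2Cl at 60° (1.3). Total 5.1 kcal/mol.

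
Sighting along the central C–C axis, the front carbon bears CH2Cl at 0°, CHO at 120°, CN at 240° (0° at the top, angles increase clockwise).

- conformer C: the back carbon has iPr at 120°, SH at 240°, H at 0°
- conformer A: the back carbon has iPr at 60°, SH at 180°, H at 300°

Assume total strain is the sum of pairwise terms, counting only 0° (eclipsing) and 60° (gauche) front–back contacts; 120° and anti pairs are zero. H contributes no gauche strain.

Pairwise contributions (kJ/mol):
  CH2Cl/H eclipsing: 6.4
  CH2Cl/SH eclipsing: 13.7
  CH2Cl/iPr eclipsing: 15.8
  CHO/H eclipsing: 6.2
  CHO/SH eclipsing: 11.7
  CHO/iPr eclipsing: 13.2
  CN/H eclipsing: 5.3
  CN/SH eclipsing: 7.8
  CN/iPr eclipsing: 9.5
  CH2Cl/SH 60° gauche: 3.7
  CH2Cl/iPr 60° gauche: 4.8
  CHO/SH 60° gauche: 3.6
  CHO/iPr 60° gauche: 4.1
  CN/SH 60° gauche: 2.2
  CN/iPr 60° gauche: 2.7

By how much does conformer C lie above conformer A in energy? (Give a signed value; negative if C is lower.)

C (eclipsed): CH2Cl–H eclipsed, CHO–iPr eclipsed, CN–SH eclipsed; 6.4 + 13.2 + 7.8 = 27.4 kJ/mol.
A (staggered): CH2Cl–iPr gauche, CHO–iPr gauche, CHO–SH gauche, CN–SH gauche; 4.8 + 4.1 + 3.6 + 2.2 = 14.7 kJ/mol.
E(C) − E(A) = 27.4 − 14.7 = +12.7 kJ/mol.

+12.7 kJ/mol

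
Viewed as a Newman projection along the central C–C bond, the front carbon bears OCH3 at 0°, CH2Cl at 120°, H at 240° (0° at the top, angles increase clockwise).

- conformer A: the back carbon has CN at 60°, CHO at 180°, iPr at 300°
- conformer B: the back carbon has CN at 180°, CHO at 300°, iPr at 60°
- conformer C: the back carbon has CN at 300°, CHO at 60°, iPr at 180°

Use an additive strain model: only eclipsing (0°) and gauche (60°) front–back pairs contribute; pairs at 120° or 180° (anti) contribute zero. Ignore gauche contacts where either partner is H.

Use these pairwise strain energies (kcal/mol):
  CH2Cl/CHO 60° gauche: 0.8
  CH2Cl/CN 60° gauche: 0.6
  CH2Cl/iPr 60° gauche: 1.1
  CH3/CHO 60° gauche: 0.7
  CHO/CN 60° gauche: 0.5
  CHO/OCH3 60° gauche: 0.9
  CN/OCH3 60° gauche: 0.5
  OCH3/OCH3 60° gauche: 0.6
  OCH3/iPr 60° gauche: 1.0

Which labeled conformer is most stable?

A

A (staggered): OCH3–CN gauche, OCH3–iPr gauche, CH2Cl–CN gauche, CH2Cl–CHO gauche; 0.5 + 1.0 + 0.6 + 0.8 = 2.9 kcal/mol.
B (staggered): OCH3–CHO gauche, OCH3–iPr gauche, CH2Cl–CN gauche, CH2Cl–iPr gauche; 0.9 + 1.0 + 0.6 + 1.1 = 3.6 kcal/mol.
C (staggered): OCH3–CN gauche, OCH3–CHO gauche, CH2Cl–CHO gauche, CH2Cl–iPr gauche; 0.5 + 0.9 + 0.8 + 1.1 = 3.3 kcal/mol.
A has the lowest total (2.9 kcal/mol).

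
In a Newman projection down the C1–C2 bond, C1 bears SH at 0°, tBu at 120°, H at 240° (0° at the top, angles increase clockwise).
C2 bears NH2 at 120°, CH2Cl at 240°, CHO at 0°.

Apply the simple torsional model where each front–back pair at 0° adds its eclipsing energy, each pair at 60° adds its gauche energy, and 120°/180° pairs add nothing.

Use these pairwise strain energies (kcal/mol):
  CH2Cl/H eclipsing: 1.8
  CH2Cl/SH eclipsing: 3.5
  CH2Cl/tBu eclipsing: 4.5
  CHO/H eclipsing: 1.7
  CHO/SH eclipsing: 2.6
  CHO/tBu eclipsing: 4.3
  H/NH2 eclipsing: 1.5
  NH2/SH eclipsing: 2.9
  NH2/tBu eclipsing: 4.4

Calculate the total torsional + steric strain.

This conformer (eclipsed): SH–CHO eclipsed, tBu–NH2 eclipsed, H–CH2Cl eclipsed; 2.6 + 4.4 + 1.8 = 8.8 kcal/mol.

8.8 kcal/mol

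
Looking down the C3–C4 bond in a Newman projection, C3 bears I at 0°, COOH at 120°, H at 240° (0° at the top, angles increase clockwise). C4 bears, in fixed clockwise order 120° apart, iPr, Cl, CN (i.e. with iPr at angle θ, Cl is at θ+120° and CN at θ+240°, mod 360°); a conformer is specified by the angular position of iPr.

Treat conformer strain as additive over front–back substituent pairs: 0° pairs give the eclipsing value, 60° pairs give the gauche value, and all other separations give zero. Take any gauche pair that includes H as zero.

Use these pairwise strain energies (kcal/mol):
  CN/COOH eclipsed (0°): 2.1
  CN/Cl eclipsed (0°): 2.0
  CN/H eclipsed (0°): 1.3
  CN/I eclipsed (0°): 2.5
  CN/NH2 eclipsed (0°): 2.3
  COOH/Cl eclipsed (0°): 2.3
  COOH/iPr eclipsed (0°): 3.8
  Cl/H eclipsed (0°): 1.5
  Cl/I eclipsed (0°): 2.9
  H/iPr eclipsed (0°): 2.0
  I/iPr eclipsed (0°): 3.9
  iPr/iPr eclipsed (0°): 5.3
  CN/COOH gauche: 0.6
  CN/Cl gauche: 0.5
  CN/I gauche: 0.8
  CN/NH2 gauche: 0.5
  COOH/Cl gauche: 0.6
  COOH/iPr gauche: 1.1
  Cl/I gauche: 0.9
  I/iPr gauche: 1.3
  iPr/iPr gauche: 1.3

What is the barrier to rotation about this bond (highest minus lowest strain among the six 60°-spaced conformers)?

iPr at 0° (eclipsed): I–iPr eclipsed, COOH–Cl eclipsed, H–CN eclipsed; 3.9 + 2.3 + 1.3 = 7.5 kcal/mol.
iPr at 60° (staggered): I–iPr gauche, I–CN gauche, COOH–iPr gauche, COOH–Cl gauche; 1.3 + 0.8 + 1.1 + 0.6 = 3.8 kcal/mol.
iPr at 120° (eclipsed): I–CN eclipsed, COOH–iPr eclipsed, H–Cl eclipsed; 2.5 + 3.8 + 1.5 = 7.8 kcal/mol.
iPr at 180° (staggered): I–Cl gauche, I–CN gauche, COOH–iPr gauche, COOH–CN gauche; 0.9 + 0.8 + 1.1 + 0.6 = 3.4 kcal/mol.
iPr at 240° (eclipsed): I–Cl eclipsed, COOH–CN eclipsed, H–iPr eclipsed; 2.9 + 2.1 + 2.0 = 7.0 kcal/mol.
iPr at 300° (staggered): I–iPr gauche, I–Cl gauche, COOH–Cl gauche, COOH–CN gauche; 1.3 + 0.9 + 0.6 + 0.6 = 3.4 kcal/mol.
Max at 120° (7.8 kcal/mol), min at 180° (3.4 kcal/mol); barrier = 4.4 kcal/mol.

4.4 kcal/mol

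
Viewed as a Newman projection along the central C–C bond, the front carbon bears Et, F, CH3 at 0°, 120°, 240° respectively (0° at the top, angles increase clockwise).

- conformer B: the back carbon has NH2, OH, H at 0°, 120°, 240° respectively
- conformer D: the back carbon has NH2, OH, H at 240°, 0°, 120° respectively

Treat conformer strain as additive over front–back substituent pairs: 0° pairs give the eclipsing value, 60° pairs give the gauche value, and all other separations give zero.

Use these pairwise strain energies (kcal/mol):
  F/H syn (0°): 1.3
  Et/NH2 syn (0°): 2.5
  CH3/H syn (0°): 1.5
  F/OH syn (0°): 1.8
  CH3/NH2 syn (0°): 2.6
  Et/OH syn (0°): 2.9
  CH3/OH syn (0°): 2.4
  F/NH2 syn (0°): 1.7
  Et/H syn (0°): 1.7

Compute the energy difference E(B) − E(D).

B (eclipsed): Et–NH2 eclipsed, F–OH eclipsed, CH3–H eclipsed; 2.5 + 1.8 + 1.5 = 5.8 kcal/mol.
D (eclipsed): Et–OH eclipsed, F–H eclipsed, CH3–NH2 eclipsed; 2.9 + 1.3 + 2.6 = 6.8 kcal/mol.
E(B) − E(D) = 5.8 − 6.8 = -1.0 kcal/mol.

-1.0 kcal/mol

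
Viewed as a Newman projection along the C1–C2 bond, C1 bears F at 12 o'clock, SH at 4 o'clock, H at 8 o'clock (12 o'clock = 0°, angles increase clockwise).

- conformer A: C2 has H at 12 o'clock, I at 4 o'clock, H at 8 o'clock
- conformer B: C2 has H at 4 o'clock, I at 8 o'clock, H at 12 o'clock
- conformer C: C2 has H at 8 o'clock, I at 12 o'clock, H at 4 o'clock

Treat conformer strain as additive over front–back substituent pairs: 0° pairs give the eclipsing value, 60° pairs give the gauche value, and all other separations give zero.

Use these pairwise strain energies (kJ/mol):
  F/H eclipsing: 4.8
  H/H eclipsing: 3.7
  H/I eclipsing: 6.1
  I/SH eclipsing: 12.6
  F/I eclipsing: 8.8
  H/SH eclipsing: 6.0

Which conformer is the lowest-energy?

A (eclipsed): F(0°)/H(0°) eclipsed 4.8; SH(120°)/I(120°) eclipsed 12.6; H(240°)/H(240°) eclipsed 3.7 → 21.1 kJ/mol.
B (eclipsed): F(0°)/H(0°) eclipsed 4.8; SH(120°)/H(120°) eclipsed 6.0; H(240°)/I(240°) eclipsed 6.1 → 16.9 kJ/mol.
C (eclipsed): F(0°)/I(0°) eclipsed 8.8; SH(120°)/H(120°) eclipsed 6.0; H(240°)/H(240°) eclipsed 3.7 → 18.5 kJ/mol.
B has the lowest total (16.9 kJ/mol).

B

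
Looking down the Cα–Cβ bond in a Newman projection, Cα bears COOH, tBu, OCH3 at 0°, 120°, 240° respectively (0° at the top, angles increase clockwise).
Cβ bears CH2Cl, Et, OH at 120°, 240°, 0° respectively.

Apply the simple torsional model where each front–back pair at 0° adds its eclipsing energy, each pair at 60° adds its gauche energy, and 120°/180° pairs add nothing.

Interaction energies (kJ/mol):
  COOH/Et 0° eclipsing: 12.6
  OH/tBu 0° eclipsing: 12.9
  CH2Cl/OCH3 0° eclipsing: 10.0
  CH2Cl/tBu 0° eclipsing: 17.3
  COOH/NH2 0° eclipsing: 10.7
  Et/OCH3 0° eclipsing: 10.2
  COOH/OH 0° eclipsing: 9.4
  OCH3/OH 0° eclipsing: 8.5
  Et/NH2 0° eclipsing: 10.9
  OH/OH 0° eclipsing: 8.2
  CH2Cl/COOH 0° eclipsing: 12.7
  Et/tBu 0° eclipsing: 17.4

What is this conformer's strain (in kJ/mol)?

This conformer (eclipsed): COOH–OH eclipsed, tBu–CH2Cl eclipsed, OCH3–Et eclipsed; 9.4 + 17.3 + 10.2 = 36.9 kJ/mol.

36.9 kJ/mol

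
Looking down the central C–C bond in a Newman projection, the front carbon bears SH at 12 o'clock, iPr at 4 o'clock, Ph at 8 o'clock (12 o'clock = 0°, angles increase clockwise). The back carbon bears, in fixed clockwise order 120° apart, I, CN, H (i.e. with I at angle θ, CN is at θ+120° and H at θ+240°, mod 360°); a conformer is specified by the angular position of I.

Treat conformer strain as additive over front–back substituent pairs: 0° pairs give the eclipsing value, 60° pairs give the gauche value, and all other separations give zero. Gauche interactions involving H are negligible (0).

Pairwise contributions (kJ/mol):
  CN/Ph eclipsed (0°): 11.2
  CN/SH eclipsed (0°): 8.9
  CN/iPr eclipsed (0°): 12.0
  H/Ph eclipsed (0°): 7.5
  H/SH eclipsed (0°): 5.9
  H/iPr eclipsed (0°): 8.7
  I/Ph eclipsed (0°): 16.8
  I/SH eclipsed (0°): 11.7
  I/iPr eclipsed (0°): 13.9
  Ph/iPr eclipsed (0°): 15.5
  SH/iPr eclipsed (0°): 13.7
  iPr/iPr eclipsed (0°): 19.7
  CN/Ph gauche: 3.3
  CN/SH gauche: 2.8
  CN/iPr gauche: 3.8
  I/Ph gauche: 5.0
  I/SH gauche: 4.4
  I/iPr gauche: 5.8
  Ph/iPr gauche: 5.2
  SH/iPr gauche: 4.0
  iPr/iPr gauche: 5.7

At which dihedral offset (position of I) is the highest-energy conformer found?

I at 0° (eclipsed): SH(0°)/I(0°) eclipsed 11.7; iPr(120°)/CN(120°) eclipsed 12.0; Ph(240°)/H(240°) eclipsed 7.5 → 31.2 kJ/mol.
I at 60° (staggered): SH(0°)/I(60°) gauche 4.4; iPr(120°)/I(60°) gauche 5.8; iPr(120°)/CN(180°) gauche 3.8; Ph(240°)/CN(180°) gauche 3.3 → 17.3 kJ/mol.
I at 120° (eclipsed): SH(0°)/H(0°) eclipsed 5.9; iPr(120°)/I(120°) eclipsed 13.9; Ph(240°)/CN(240°) eclipsed 11.2 → 31.0 kJ/mol.
I at 180° (staggered): SH(0°)/CN(300°) gauche 2.8; iPr(120°)/I(180°) gauche 5.8; Ph(240°)/I(180°) gauche 5.0; Ph(240°)/CN(300°) gauche 3.3 → 16.9 kJ/mol.
I at 240° (eclipsed): SH(0°)/CN(0°) eclipsed 8.9; iPr(120°)/H(120°) eclipsed 8.7; Ph(240°)/I(240°) eclipsed 16.8 → 34.4 kJ/mol.
I at 300° (staggered): SH(0°)/I(300°) gauche 4.4; SH(0°)/CN(60°) gauche 2.8; iPr(120°)/CN(60°) gauche 3.8; Ph(240°)/I(300°) gauche 5.0 → 16.0 kJ/mol.
The maximum (34.4 kJ/mol) occurs with I at 240°.

240°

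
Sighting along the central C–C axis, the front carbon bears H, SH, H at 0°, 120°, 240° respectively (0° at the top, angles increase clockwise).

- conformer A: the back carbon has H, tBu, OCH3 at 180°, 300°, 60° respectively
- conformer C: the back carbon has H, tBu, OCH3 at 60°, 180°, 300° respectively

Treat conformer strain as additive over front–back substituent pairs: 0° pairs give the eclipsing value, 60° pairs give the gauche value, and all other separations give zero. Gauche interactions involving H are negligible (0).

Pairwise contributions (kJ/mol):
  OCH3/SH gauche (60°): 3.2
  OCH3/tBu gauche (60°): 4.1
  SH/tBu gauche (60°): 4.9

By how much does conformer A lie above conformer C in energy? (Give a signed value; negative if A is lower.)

-1.7 kJ/mol

A is staggered. SH at 120° is gauche with OCH3 at 60° (3.2). Total 3.2 kJ/mol.
C is staggered. SH at 120° is gauche with tBu at 180° (4.9). Total 4.9 kJ/mol.
E(A) − E(C) = 3.2 − 4.9 = -1.7 kJ/mol.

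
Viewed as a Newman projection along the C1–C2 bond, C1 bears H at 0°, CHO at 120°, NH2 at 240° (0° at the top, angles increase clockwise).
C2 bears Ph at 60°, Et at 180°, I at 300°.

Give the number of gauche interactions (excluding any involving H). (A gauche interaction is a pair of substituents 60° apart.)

Non-H gauche pairs: CHO(120°)/Ph(60°); CHO(120°)/Et(180°); NH2(240°)/Et(180°); NH2(240°)/I(300°) — 4 interactions.

4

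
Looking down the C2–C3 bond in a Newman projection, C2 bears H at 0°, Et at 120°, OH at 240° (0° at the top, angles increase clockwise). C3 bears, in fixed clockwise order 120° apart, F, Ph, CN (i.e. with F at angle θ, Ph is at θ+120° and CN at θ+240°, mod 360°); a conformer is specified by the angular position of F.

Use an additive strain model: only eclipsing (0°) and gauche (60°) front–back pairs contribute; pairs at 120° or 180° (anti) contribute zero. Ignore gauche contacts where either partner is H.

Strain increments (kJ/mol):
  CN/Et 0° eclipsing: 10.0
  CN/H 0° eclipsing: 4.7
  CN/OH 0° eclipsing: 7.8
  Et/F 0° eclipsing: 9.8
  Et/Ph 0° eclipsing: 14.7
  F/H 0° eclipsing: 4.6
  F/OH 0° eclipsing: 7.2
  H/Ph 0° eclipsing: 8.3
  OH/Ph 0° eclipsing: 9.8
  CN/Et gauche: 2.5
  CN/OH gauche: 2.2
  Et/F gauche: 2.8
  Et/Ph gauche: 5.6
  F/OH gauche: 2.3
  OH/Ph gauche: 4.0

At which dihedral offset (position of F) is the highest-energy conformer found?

0°

F at 0° (eclipsed): H(0°)/F(0°) eclipsed 4.6; Et(120°)/Ph(120°) eclipsed 14.7; OH(240°)/CN(240°) eclipsed 7.8 → 27.1 kJ/mol.
F at 60° (staggered): Et(120°)/F(60°) gauche 2.8; Et(120°)/Ph(180°) gauche 5.6; OH(240°)/Ph(180°) gauche 4.0; OH(240°)/CN(300°) gauche 2.2 → 14.6 kJ/mol.
F at 120° (eclipsed): H(0°)/CN(0°) eclipsed 4.7; Et(120°)/F(120°) eclipsed 9.8; OH(240°)/Ph(240°) eclipsed 9.8 → 24.3 kJ/mol.
F at 180° (staggered): Et(120°)/F(180°) gauche 2.8; Et(120°)/CN(60°) gauche 2.5; OH(240°)/F(180°) gauche 2.3; OH(240°)/Ph(300°) gauche 4.0 → 11.6 kJ/mol.
F at 240° (eclipsed): H(0°)/Ph(0°) eclipsed 8.3; Et(120°)/CN(120°) eclipsed 10.0; OH(240°)/F(240°) eclipsed 7.2 → 25.5 kJ/mol.
F at 300° (staggered): Et(120°)/Ph(60°) gauche 5.6; Et(120°)/CN(180°) gauche 2.5; OH(240°)/F(300°) gauche 2.3; OH(240°)/CN(180°) gauche 2.2 → 12.6 kJ/mol.
The maximum (27.1 kJ/mol) occurs with F at 0°.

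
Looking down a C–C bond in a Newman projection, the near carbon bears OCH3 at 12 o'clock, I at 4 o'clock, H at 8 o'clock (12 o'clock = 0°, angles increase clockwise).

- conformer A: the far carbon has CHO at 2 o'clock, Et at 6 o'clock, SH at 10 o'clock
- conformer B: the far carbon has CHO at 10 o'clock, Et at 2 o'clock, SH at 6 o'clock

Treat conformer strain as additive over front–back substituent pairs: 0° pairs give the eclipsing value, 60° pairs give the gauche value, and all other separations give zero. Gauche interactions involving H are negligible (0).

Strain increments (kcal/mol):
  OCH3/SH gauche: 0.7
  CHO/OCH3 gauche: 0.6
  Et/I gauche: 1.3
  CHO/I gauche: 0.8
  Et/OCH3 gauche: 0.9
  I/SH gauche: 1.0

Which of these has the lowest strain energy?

A (staggered): OCH3(0°)/CHO(60°) gauche 0.6; OCH3(0°)/SH(300°) gauche 0.7; I(120°)/CHO(60°) gauche 0.8; I(120°)/Et(180°) gauche 1.3 → 3.4 kcal/mol.
B (staggered): OCH3(0°)/CHO(300°) gauche 0.6; OCH3(0°)/Et(60°) gauche 0.9; I(120°)/Et(60°) gauche 1.3; I(120°)/SH(180°) gauche 1.0 → 3.8 kcal/mol.
A has the lowest total (3.4 kcal/mol).

A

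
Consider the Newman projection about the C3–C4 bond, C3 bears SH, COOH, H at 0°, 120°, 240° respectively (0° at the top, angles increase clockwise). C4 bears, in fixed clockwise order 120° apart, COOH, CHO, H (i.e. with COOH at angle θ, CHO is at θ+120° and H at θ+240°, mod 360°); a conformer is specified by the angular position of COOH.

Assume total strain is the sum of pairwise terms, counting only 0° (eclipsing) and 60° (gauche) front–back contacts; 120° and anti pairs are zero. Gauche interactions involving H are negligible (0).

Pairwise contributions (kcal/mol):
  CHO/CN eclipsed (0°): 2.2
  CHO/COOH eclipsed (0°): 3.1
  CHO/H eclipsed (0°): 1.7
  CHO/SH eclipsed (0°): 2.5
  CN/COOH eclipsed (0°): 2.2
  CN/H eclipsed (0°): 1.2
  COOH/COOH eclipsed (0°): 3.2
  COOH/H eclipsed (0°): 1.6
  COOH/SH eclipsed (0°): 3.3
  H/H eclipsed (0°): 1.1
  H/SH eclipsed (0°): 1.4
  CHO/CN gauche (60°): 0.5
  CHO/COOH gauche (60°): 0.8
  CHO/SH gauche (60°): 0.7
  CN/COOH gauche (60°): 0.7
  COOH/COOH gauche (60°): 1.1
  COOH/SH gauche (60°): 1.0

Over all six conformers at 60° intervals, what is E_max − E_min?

5.7 kcal/mol

COOH at 0° (eclipsed): SH(0°)/COOH(0°) eclipsed 3.3; COOH(120°)/CHO(120°) eclipsed 3.1; H(240°)/H(240°) eclipsed 1.1 → 7.5 kcal/mol.
COOH at 60° (staggered): SH(0°)/COOH(60°) gauche 1.0; COOH(120°)/COOH(60°) gauche 1.1; COOH(120°)/CHO(180°) gauche 0.8 → 2.9 kcal/mol.
COOH at 120° (eclipsed): SH(0°)/H(0°) eclipsed 1.4; COOH(120°)/COOH(120°) eclipsed 3.2; H(240°)/CHO(240°) eclipsed 1.7 → 6.3 kcal/mol.
COOH at 180° (staggered): SH(0°)/CHO(300°) gauche 0.7; COOH(120°)/COOH(180°) gauche 1.1 → 1.8 kcal/mol.
COOH at 240° (eclipsed): SH(0°)/CHO(0°) eclipsed 2.5; COOH(120°)/H(120°) eclipsed 1.6; H(240°)/COOH(240°) eclipsed 1.6 → 5.7 kcal/mol.
COOH at 300° (staggered): SH(0°)/COOH(300°) gauche 1.0; SH(0°)/CHO(60°) gauche 0.7; COOH(120°)/CHO(60°) gauche 0.8 → 2.5 kcal/mol.
Max at 0° (7.5 kcal/mol), min at 180° (1.8 kcal/mol); barrier = 5.7 kcal/mol.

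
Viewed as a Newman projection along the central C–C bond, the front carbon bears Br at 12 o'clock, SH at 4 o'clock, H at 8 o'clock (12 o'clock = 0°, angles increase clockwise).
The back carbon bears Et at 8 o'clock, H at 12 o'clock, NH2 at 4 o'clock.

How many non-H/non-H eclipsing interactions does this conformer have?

1

Non-H eclipsing pairs: SH(120°)/NH2(120°) — 1 interaction.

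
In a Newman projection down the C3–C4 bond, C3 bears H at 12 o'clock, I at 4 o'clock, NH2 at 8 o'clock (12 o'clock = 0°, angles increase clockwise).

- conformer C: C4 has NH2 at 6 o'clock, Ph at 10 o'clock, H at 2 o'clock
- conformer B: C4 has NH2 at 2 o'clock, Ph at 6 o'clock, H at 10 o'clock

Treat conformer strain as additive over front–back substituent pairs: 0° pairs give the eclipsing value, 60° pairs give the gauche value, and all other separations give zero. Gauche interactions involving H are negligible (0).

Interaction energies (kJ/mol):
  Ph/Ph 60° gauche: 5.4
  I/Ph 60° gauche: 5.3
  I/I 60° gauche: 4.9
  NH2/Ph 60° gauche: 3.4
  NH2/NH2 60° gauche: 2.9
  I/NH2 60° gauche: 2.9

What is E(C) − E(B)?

-2.4 kJ/mol

C (staggered): I(120°)/NH2(180°) gauche 2.9; NH2(240°)/NH2(180°) gauche 2.9; NH2(240°)/Ph(300°) gauche 3.4 → 9.2 kJ/mol.
B (staggered): I(120°)/NH2(60°) gauche 2.9; I(120°)/Ph(180°) gauche 5.3; NH2(240°)/Ph(180°) gauche 3.4 → 11.6 kJ/mol.
E(C) − E(B) = 9.2 − 11.6 = -2.4 kJ/mol.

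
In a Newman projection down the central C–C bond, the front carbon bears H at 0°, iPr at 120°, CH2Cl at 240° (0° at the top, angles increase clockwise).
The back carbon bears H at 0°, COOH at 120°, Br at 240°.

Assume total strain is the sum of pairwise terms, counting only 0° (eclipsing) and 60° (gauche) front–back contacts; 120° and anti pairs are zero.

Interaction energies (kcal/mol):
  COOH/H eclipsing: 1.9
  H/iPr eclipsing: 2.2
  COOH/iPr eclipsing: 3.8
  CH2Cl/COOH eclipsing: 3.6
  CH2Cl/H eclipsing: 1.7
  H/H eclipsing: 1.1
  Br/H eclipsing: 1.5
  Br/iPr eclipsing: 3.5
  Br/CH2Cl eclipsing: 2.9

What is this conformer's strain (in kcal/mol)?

7.8 kcal/mol

This conformer (eclipsed): H–H eclipsed, iPr–COOH eclipsed, CH2Cl–Br eclipsed; 1.1 + 3.8 + 2.9 = 7.8 kcal/mol.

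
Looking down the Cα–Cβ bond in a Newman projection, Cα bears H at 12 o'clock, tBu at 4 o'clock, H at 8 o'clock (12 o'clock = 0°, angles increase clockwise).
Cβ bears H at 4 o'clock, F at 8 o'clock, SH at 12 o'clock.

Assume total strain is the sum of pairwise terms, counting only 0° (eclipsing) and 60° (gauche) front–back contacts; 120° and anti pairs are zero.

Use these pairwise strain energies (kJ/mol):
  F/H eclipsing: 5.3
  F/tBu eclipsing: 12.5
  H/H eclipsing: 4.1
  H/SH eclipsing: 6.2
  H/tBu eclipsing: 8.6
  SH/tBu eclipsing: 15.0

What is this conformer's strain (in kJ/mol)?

This conformer (eclipsed): H–SH eclipsed, tBu–H eclipsed, H–F eclipsed; 6.2 + 8.6 + 5.3 = 20.1 kJ/mol.

20.1 kJ/mol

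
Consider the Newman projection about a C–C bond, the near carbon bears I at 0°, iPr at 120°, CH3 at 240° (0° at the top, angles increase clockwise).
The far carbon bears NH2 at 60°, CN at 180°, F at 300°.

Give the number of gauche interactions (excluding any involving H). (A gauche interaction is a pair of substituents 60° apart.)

6

Non-H gauche pairs: I(0°)/NH2(60°); I(0°)/F(300°); iPr(120°)/NH2(60°); iPr(120°)/CN(180°); CH3(240°)/CN(180°); CH3(240°)/F(300°) — 6 interactions.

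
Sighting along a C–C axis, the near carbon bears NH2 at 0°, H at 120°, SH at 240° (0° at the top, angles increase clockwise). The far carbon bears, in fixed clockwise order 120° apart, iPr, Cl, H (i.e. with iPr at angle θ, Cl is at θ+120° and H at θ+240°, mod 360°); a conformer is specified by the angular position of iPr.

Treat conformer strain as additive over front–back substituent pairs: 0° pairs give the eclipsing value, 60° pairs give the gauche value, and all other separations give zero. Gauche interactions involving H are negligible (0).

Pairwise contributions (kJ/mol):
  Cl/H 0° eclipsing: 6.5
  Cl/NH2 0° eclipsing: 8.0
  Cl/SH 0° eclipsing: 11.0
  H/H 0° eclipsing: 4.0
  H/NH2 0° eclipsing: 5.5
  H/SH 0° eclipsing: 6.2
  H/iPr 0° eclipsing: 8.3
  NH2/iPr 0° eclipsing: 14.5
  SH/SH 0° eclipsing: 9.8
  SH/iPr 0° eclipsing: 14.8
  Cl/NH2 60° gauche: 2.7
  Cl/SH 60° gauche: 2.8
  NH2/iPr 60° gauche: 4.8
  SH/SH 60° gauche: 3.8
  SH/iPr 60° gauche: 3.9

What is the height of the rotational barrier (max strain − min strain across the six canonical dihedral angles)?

iPr at 0° (eclipsed): NH2(0°)/iPr(0°) eclipsed 14.5; H(120°)/Cl(120°) eclipsed 6.5; SH(240°)/H(240°) eclipsed 6.2 → 27.2 kJ/mol.
iPr at 60° (staggered): NH2(0°)/iPr(60°) gauche 4.8; SH(240°)/Cl(180°) gauche 2.8 → 7.6 kJ/mol.
iPr at 120° (eclipsed): NH2(0°)/H(0°) eclipsed 5.5; H(120°)/iPr(120°) eclipsed 8.3; SH(240°)/Cl(240°) eclipsed 11.0 → 24.8 kJ/mol.
iPr at 180° (staggered): NH2(0°)/Cl(300°) gauche 2.7; SH(240°)/iPr(180°) gauche 3.9; SH(240°)/Cl(300°) gauche 2.8 → 9.4 kJ/mol.
iPr at 240° (eclipsed): NH2(0°)/Cl(0°) eclipsed 8.0; H(120°)/H(120°) eclipsed 4.0; SH(240°)/iPr(240°) eclipsed 14.8 → 26.8 kJ/mol.
iPr at 300° (staggered): NH2(0°)/iPr(300°) gauche 4.8; NH2(0°)/Cl(60°) gauche 2.7; SH(240°)/iPr(300°) gauche 3.9 → 11.4 kJ/mol.
Max at 0° (27.2 kJ/mol), min at 60° (7.6 kJ/mol); barrier = 19.6 kJ/mol.

19.6 kJ/mol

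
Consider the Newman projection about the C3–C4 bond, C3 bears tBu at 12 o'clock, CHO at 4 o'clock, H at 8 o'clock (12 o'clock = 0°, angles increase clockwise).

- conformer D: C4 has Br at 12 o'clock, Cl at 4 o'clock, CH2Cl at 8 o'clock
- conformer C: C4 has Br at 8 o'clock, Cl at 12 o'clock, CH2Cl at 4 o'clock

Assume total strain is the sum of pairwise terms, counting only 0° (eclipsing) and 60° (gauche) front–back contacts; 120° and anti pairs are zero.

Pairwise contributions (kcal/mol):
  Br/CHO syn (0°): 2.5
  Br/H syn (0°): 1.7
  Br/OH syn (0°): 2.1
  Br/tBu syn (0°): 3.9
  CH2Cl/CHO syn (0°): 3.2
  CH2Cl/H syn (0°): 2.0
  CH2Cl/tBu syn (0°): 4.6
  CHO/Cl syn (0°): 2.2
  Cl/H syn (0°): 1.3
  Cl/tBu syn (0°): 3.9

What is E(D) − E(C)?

-0.7 kcal/mol

D (eclipsed): tBu–Br eclipsed, CHO–Cl eclipsed, H–CH2Cl eclipsed; 3.9 + 2.2 + 2.0 = 8.1 kcal/mol.
C (eclipsed): tBu–Cl eclipsed, CHO–CH2Cl eclipsed, H–Br eclipsed; 3.9 + 3.2 + 1.7 = 8.8 kcal/mol.
E(D) − E(C) = 8.1 − 8.8 = -0.7 kcal/mol.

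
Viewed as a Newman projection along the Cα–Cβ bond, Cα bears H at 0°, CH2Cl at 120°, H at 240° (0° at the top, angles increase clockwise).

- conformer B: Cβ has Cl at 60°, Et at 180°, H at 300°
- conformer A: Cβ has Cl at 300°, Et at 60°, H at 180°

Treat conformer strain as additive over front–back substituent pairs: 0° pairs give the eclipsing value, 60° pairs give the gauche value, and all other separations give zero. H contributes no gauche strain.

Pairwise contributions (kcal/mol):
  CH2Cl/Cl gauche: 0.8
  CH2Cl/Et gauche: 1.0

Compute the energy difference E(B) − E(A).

+0.8 kcal/mol

B (staggered): CH2Cl–Cl gauche, CH2Cl–Et gauche; 0.8 + 1.0 = 1.8 kcal/mol.
A (staggered): CH2Cl–Et gauche; 1.0 = 1.0 kcal/mol.
E(B) − E(A) = 1.8 − 1.0 = +0.8 kcal/mol.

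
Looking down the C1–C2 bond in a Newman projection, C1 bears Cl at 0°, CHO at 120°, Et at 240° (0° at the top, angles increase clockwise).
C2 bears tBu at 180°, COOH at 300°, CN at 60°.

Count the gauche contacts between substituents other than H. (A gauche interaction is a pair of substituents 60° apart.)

Non-H gauche pairs: Cl(0°)/COOH(300°); Cl(0°)/CN(60°); CHO(120°)/tBu(180°); CHO(120°)/CN(60°); Et(240°)/tBu(180°); Et(240°)/COOH(300°) — 6 interactions.

6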